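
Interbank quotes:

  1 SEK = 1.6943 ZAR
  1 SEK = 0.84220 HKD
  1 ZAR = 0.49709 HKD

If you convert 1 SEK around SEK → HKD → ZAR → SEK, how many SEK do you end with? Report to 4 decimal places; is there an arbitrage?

1.0000 (no arbitrage)

Around SEK → HKD → ZAR → SEK: 1 × 0.84220 ÷ 0.49709 ÷ 1.6943 = 0.999977
Product ≈ 1 (deviation 0.002%, within rounding noise).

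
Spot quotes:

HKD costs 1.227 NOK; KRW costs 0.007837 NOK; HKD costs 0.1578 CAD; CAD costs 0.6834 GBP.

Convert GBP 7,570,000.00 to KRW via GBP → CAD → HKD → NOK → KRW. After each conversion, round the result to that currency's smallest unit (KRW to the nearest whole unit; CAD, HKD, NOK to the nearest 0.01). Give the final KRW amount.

KRW 10,990,276,583

GBP 7,570,000.00 ÷ 0.6834 = CAD 11,076,968.10
CAD 11,076,968.10 ÷ 0.1578 = HKD 70,196,249.05
HKD 70,196,249.05 × 1.227 = NOK 86,130,797.58
NOK 86,130,797.58 ÷ 0.007837 = KRW 10,990,276,583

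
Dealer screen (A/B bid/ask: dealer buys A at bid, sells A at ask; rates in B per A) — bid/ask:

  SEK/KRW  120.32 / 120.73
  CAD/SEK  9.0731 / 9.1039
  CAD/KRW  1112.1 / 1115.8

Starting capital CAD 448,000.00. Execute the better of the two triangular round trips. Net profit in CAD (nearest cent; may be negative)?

Net profit: CAD 5,293.17

Best loop CAD → KRW → SEK → CAD:
CAD 448,000.00 × 1112.1 (sell CAD at bid) = KRW 498,220,800
KRW 498,220,800 ÷ 120.73 (buy SEK at ask) = SEK 4,126,735.69
SEK 4,126,735.69 ÷ 9.1039 (buy CAD at ask) = CAD 453,293.17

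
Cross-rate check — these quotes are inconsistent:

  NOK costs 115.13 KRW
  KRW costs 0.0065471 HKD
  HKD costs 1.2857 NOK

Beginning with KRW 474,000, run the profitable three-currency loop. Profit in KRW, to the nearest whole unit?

Profitable loop is KRW → NOK → HKD → KRW:
KRW 474,000 ÷ 115.13 = NOK 4,117.09
NOK 4,117.09 ÷ 1.2857 = HKD 3,202.21
HKD 3,202.21 ÷ 0.0065471 = KRW 489,104
Profit = KRW 489,104 − KRW 474,000

Profit: KRW 15,104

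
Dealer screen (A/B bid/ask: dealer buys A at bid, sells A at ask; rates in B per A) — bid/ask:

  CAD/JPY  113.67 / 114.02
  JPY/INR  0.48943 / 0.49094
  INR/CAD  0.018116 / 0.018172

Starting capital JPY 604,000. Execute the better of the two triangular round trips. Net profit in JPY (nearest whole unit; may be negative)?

Net profit: JPY 4,745

Best loop JPY → INR → CAD → JPY:
JPY 604,000 × 0.48943 (sell JPY at bid) = INR 295,615.72
INR 295,615.72 × 0.018116 (sell INR at bid) = CAD 5,355.37
CAD 5,355.37 × 113.67 (sell CAD at bid) = JPY 608,745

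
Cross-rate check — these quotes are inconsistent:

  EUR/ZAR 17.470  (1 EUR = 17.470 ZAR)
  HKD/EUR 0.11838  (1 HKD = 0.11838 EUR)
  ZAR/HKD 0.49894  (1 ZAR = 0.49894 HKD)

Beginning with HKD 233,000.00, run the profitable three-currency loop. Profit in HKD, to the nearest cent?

Profit: HKD 7,422.71

Profitable loop is HKD → EUR → ZAR → HKD:
HKD 233,000.00 × 0.11838 = EUR 27,582.54
EUR 27,582.54 × 17.470 = ZAR 481,866.97
ZAR 481,866.97 × 0.49894 = HKD 240,422.71
Profit = HKD 240,422.71 − HKD 233,000.00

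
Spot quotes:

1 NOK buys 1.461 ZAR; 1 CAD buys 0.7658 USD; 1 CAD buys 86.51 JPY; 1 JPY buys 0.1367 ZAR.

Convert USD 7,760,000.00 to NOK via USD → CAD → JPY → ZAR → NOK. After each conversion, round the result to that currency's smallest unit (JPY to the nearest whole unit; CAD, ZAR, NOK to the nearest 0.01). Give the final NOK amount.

NOK 82,022,116.18

USD 7,760,000.00 ÷ 0.7658 = CAD 10,133,194.05
CAD 10,133,194.05 × 86.51 = JPY 876,622,617
JPY 876,622,617 × 0.1367 = ZAR 119,834,311.74
ZAR 119,834,311.74 ÷ 1.461 = NOK 82,022,116.18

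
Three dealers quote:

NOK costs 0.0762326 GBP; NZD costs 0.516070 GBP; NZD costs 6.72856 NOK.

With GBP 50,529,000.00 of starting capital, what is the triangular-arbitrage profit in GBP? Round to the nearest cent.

Profit: GBP 308,765.71

Profitable loop is GBP → NOK → NZD → GBP:
GBP 50,529,000.00 ÷ 0.0762326 = NOK 662,826,664.71
NOK 662,826,664.71 ÷ 6.72856 = NZD 98,509,438.08
NZD 98,509,438.08 × 0.516070 = GBP 50,837,765.71
Profit = GBP 50,837,765.71 − GBP 50,529,000.00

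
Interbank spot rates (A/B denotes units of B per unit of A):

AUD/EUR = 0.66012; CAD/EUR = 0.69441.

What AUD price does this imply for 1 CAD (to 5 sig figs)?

CAD/AUD = 1.0519

1 CAD × 0.69441 = 0.69441 EUR
0.69441 EUR ÷ 0.66012 = 1.05195 AUD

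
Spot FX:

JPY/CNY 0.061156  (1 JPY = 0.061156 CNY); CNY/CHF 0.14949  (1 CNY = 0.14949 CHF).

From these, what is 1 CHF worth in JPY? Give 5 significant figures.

1 CHF ÷ 0.14949 = 6.68941 CNY
6.68941 CNY ÷ 0.061156 = 109.383 JPY

CHF/JPY = 109.38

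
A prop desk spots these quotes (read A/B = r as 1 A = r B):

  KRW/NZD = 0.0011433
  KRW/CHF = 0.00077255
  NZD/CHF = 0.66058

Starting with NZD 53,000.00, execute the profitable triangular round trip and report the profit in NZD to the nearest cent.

Profit: NZD 1,214.67

Profitable loop is NZD → KRW → CHF → NZD:
NZD 53,000.00 ÷ 0.0011433 = KRW 46,357,037
KRW 46,357,037 × 0.00077255 = CHF 35,813.13
CHF 35,813.13 ÷ 0.66058 = NZD 54,214.67
Profit = NZD 54,214.67 − NZD 53,000.00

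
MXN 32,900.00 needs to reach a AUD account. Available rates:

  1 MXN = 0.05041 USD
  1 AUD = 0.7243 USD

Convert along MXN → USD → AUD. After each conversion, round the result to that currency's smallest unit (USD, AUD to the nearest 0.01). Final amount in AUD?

MXN 32,900.00 × 0.05041 = USD 1,658.49
USD 1,658.49 ÷ 0.7243 = AUD 2,289.78

AUD 2,289.78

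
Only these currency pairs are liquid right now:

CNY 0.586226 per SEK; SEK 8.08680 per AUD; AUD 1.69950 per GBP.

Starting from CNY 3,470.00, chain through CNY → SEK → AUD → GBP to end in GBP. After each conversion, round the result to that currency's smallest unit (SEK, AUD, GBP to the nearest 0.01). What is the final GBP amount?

GBP 430.69

CNY 3,470.00 ÷ 0.586226 = SEK 5,919.22
SEK 5,919.22 ÷ 8.08680 = AUD 731.96
AUD 731.96 ÷ 1.69950 = GBP 430.69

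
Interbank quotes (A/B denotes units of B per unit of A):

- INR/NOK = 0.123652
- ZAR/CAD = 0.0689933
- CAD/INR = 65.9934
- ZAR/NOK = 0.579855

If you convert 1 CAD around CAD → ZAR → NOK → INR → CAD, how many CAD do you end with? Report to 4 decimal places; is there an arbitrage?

Around CAD → ZAR → NOK → INR → CAD: 1 ÷ 0.0689933 × 0.579855 ÷ 0.123652 ÷ 65.9934 = 1.029937
Product > 1; profitable direction is CAD → ZAR → NOK → INR → CAD.

1.0299 (arbitrage exists)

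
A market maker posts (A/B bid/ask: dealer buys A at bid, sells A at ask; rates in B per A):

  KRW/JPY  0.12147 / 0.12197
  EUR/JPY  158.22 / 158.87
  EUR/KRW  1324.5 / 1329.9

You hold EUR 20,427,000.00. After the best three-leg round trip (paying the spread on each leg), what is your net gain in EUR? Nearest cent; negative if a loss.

Net profit: EUR 259,341.38

Best loop EUR → KRW → JPY → EUR:
EUR 20,427,000.00 × 1324.5 (sell EUR at bid) = KRW 27,055,561,500
KRW 27,055,561,500 × 0.12147 (sell KRW at bid) = JPY 3,286,439,055
JPY 3,286,439,055 ÷ 158.87 (buy EUR at ask) = EUR 20,686,341.38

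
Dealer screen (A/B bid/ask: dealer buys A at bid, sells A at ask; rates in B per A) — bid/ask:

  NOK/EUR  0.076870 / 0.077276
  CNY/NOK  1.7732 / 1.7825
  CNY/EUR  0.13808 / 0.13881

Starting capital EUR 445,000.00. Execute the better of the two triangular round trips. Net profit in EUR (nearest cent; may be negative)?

Best loop EUR → NOK → CNY → EUR:
EUR 445,000.00 ÷ 0.077276 (buy NOK at ask) = NOK 5,758,579.64
NOK 5,758,579.64 ÷ 1.7825 (buy CNY at ask) = CNY 3,230,619.71
CNY 3,230,619.71 × 0.13808 (sell CNY at bid) = EUR 446,083.97

Net profit: EUR 1,083.97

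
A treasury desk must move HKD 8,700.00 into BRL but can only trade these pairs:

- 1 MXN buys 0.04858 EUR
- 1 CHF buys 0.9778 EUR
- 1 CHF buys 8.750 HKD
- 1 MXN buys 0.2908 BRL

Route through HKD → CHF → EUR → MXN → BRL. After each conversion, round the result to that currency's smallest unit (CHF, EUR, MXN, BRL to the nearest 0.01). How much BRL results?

BRL 5,819.71

HKD 8,700.00 ÷ 8.750 = CHF 994.29
CHF 994.29 × 0.9778 = EUR 972.22
EUR 972.22 ÷ 0.04858 = MXN 20,012.76
MXN 20,012.76 × 0.2908 = BRL 5,819.71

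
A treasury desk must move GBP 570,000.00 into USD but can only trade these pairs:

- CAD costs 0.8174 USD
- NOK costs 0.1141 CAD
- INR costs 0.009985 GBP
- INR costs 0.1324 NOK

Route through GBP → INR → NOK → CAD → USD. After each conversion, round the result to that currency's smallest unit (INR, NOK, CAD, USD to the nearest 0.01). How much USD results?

USD 704,912.24

GBP 570,000.00 ÷ 0.009985 = INR 57,085,628.44
INR 57,085,628.44 × 0.1324 = NOK 7,558,137.21
NOK 7,558,137.21 × 0.1141 = CAD 862,383.46
CAD 862,383.46 × 0.8174 = USD 704,912.24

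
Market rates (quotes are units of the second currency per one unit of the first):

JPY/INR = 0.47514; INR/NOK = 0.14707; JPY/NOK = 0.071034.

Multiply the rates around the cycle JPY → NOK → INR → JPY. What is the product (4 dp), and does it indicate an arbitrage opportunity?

1.0165 (arbitrage exists)

Around JPY → NOK → INR → JPY: 1 × 0.071034 ÷ 0.14707 ÷ 0.47514 = 1.016531
Product > 1; profitable direction is JPY → NOK → INR → JPY.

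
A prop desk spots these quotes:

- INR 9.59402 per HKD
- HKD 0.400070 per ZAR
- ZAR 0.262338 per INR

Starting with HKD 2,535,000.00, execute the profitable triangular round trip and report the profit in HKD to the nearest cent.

Profit: HKD 17,558.90

Profitable loop is HKD → INR → ZAR → HKD:
HKD 2,535,000.00 × 9.59402 = INR 24,320,840.70
INR 24,320,840.70 × 0.262338 = ZAR 6,380,280.71
ZAR 6,380,280.71 × 0.400070 = HKD 2,552,558.90
Profit = HKD 2,552,558.90 − HKD 2,535,000.00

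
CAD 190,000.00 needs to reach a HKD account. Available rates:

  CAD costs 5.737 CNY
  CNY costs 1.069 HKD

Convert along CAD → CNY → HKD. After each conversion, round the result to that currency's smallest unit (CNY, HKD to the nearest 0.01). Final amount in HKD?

CAD 190,000.00 × 5.737 = CNY 1,090,030.00
CNY 1,090,030.00 × 1.069 = HKD 1,165,242.07

HKD 1,165,242.07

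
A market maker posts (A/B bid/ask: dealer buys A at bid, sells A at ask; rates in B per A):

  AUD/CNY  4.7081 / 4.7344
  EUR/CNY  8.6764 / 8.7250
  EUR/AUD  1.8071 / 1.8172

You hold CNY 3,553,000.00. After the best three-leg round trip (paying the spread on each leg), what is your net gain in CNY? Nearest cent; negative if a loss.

Net profit: CNY 30,167.39

Best loop CNY → AUD → EUR → CNY:
CNY 3,553,000.00 ÷ 4.7344 (buy AUD at ask) = AUD 750,464.68
AUD 750,464.68 ÷ 1.8172 (buy EUR at ask) = EUR 412,978.58
EUR 412,978.58 × 8.6764 (sell EUR at bid) = CNY 3,583,167.39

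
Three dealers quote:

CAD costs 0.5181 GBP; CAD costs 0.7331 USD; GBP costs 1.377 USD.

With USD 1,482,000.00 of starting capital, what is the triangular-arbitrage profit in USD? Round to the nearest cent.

Profitable loop is USD → GBP → CAD → USD:
USD 1,482,000.00 ÷ 1.377 = GBP 1,076,252.72
GBP 1,076,252.72 ÷ 0.5181 = CAD 2,077,306.94
CAD 2,077,306.94 × 0.7331 = USD 1,522,873.71
Profit = USD 1,522,873.71 − USD 1,482,000.00

Profit: USD 40,873.71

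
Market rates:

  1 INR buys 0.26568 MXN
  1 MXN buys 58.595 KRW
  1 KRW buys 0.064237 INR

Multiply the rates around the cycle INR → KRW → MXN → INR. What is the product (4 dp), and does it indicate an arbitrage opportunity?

Around INR → KRW → MXN → INR: 1 ÷ 0.064237 ÷ 58.595 ÷ 0.26568 = 0.999989
Product ≈ 1 (deviation 0.001%, within rounding noise).

1.0000 (no arbitrage)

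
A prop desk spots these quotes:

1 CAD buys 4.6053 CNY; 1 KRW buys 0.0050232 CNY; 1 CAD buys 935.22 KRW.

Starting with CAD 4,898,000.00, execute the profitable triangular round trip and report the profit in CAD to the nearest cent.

Profitable loop is CAD → KRW → CNY → CAD:
CAD 4,898,000.00 × 935.22 = KRW 4,580,707,560
KRW 4,580,707,560 × 0.0050232 = CNY 23,009,810.22
CNY 23,009,810.22 ÷ 4.6053 = CAD 4,996,375.96
Profit = CAD 4,996,375.96 − CAD 4,898,000.00

Profit: CAD 98,375.96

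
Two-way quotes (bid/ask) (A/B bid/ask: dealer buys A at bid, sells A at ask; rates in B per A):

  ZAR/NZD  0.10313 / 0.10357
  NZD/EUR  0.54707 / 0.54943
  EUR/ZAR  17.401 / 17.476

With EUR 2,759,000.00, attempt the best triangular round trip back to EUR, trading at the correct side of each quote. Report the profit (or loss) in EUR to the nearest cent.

Net profit: EUR 15,363.22

Best loop EUR → NZD → ZAR → EUR:
EUR 2,759,000.00 ÷ 0.54943 (buy NZD at ask) = NZD 5,021,567.81
NZD 5,021,567.81 ÷ 0.10357 (buy ZAR at ask) = ZAR 48,484,771.72
ZAR 48,484,771.72 ÷ 17.476 (buy EUR at ask) = EUR 2,774,363.22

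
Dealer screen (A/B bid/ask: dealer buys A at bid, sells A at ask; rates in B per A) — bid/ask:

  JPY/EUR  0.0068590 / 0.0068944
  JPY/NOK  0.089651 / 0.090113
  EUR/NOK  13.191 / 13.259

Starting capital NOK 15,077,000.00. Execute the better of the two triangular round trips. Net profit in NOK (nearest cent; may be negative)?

Best loop NOK → JPY → EUR → NOK:
NOK 15,077,000.00 ÷ 0.090113 (buy JPY at ask) = JPY 167,312,153
JPY 167,312,153 × 0.0068590 (sell JPY at bid) = EUR 1,147,594.05
EUR 1,147,594.05 × 13.191 (sell EUR at bid) = NOK 15,137,913.17

Net profit: NOK 60,913.17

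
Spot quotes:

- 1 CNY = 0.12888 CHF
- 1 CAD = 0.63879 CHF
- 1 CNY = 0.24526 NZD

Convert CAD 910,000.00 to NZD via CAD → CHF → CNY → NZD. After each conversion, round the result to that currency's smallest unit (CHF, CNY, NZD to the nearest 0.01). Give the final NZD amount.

CAD 910,000.00 × 0.63879 = CHF 581,298.90
CHF 581,298.90 ÷ 0.12888 = CNY 4,510,388.73
CNY 4,510,388.73 × 0.24526 = NZD 1,106,217.94

NZD 1,106,217.94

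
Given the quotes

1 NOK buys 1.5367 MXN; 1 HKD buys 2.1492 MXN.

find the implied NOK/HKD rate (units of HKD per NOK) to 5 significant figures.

1 NOK × 1.5367 = 1.5367 MXN
1.5367 MXN ÷ 2.1492 = 0.71501 HKD

NOK/HKD = 0.71501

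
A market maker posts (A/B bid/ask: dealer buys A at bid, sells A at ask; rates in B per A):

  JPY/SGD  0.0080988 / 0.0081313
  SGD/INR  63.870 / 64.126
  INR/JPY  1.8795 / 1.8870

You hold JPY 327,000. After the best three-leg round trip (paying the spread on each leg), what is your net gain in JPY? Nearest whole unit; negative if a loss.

Best loop JPY → INR → SGD → JPY:
JPY 327,000 ÷ 1.8870 (buy INR at ask) = INR 173,290.94
INR 173,290.94 ÷ 64.126 (buy SGD at ask) = SGD 2,702.35
SGD 2,702.35 ÷ 0.0081313 (buy JPY at ask) = JPY 332,339

Net profit: JPY 5,339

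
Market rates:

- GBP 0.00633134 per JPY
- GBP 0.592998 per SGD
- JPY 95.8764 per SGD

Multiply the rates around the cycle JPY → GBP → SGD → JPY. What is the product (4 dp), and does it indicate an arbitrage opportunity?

1.0237 (arbitrage exists)

Around JPY → GBP → SGD → JPY: 1 × 0.00633134 ÷ 0.592998 × 95.8764 = 1.023656
Product > 1; profitable direction is JPY → GBP → SGD → JPY.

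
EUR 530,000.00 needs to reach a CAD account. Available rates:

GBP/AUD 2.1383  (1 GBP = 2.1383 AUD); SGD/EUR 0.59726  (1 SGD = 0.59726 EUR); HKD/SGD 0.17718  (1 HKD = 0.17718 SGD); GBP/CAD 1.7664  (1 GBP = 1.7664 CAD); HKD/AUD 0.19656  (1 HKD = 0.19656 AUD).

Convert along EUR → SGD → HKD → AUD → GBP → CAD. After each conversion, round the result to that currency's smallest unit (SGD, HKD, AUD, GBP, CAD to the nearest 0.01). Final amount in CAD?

CAD 813,229.84

EUR 530,000.00 ÷ 0.59726 = SGD 887,385.73
SGD 887,385.73 ÷ 0.17718 = HKD 5,008,385.43
HKD 5,008,385.43 × 0.19656 = AUD 984,448.24
AUD 984,448.24 ÷ 2.1383 = GBP 460,388.27
GBP 460,388.27 × 1.7664 = CAD 813,229.84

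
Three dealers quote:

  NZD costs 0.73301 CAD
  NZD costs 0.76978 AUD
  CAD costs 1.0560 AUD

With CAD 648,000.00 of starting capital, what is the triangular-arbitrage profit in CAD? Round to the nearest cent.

Profit: CAD 3,601.69

Profitable loop is CAD → AUD → NZD → CAD:
CAD 648,000.00 × 1.0560 = AUD 684,288.00
AUD 684,288.00 ÷ 0.76978 = NZD 888,939.70
NZD 888,939.70 × 0.73301 = CAD 651,601.69
Profit = CAD 651,601.69 − CAD 648,000.00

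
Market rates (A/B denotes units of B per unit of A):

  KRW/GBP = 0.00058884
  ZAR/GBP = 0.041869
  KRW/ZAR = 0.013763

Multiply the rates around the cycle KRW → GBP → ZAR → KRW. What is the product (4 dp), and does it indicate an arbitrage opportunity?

Around KRW → GBP → ZAR → KRW: 1 × 0.00058884 ÷ 0.041869 ÷ 0.013763 = 1.021860
Product > 1; profitable direction is KRW → GBP → ZAR → KRW.

1.0219 (arbitrage exists)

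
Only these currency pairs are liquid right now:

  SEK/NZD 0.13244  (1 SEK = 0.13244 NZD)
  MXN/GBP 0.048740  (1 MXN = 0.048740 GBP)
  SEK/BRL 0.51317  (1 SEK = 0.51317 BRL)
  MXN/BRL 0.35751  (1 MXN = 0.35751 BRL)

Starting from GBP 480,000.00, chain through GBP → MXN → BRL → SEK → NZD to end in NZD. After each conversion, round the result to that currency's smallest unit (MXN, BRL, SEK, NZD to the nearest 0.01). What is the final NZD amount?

GBP 480,000.00 ÷ 0.048740 = MXN 9,848,173.98
MXN 9,848,173.98 × 0.35751 = BRL 3,520,820.68
BRL 3,520,820.68 ÷ 0.51317 = SEK 6,860,924.61
SEK 6,860,924.61 × 0.13244 = NZD 908,660.86

NZD 908,660.86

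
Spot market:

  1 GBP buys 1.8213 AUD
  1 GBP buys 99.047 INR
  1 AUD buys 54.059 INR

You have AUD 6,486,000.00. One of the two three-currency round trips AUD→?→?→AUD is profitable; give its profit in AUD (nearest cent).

Profitable loop is AUD → GBP → INR → AUD:
AUD 6,486,000.00 ÷ 1.8213 = GBP 3,561,192.55
GBP 3,561,192.55 × 99.047 = INR 352,725,438.97
INR 352,725,438.97 ÷ 54.059 = AUD 6,524,823.60
Profit = AUD 6,524,823.60 − AUD 6,486,000.00

Profit: AUD 38,823.60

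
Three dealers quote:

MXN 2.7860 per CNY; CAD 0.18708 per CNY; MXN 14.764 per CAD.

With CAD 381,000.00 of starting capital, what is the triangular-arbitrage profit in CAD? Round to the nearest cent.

Profitable loop is CAD → CNY → MXN → CAD:
CAD 381,000.00 ÷ 0.18708 = CNY 2,036,561.90
CNY 2,036,561.90 × 2.7860 = MXN 5,673,861.45
MXN 5,673,861.45 ÷ 14.764 = CAD 384,303.81
Profit = CAD 384,303.81 − CAD 381,000.00

Profit: CAD 3,303.81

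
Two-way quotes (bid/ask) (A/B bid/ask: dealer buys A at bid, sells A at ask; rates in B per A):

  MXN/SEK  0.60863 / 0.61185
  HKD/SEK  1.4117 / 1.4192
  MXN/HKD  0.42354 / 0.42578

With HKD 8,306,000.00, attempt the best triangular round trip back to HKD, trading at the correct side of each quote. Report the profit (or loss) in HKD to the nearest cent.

Net profit: HKD 59,972.30

Best loop HKD → MXN → SEK → HKD:
HKD 8,306,000.00 ÷ 0.42578 (buy MXN at ask) = MXN 19,507,727.00
MXN 19,507,727.00 × 0.60863 (sell MXN at bid) = SEK 11,872,987.88
SEK 11,872,987.88 ÷ 1.4192 (buy HKD at ask) = HKD 8,365,972.30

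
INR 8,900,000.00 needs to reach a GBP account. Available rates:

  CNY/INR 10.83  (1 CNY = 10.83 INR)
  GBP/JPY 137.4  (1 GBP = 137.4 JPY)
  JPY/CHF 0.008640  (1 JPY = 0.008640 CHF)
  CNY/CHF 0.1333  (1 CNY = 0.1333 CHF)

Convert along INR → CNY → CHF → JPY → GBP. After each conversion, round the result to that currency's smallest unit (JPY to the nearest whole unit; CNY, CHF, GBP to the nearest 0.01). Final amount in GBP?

INR 8,900,000.00 ÷ 10.83 = CNY 821,791.32
CNY 821,791.32 × 0.1333 = CHF 109,544.78
CHF 109,544.78 ÷ 0.008640 = JPY 12,678,794
JPY 12,678,794 ÷ 137.4 = GBP 92,276.52

GBP 92,276.52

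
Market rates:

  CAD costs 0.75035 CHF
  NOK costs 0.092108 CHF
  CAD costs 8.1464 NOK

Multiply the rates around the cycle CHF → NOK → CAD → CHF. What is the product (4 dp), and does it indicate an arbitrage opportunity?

Around CHF → NOK → CAD → CHF: 1 ÷ 0.092108 ÷ 8.1464 × 0.75035 = 1.000002
Product ≈ 1 (deviation 0.000%, within rounding noise).

1.0000 (no arbitrage)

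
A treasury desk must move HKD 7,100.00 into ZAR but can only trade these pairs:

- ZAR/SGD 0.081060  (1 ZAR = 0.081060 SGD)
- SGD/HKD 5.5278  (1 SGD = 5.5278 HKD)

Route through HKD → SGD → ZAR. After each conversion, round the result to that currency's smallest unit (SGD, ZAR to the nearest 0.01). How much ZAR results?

ZAR 15,845.30

HKD 7,100.00 ÷ 5.5278 = SGD 1,284.42
SGD 1,284.42 ÷ 0.081060 = ZAR 15,845.30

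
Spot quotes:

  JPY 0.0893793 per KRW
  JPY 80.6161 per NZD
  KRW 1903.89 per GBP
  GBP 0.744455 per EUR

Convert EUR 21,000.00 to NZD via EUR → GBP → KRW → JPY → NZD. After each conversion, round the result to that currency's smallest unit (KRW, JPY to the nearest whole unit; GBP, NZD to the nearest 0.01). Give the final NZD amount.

EUR 21,000.00 × 0.744455 = GBP 15,633.56
GBP 15,633.56 × 1903.89 = KRW 29,764,579
KRW 29,764,579 × 0.0893793 = JPY 2,660,337
JPY 2,660,337 ÷ 80.6161 = NZD 33,000.07

NZD 33,000.07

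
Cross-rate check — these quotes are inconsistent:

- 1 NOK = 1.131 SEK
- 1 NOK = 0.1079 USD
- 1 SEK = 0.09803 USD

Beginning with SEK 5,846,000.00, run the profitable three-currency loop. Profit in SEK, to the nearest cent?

Profitable loop is SEK → USD → NOK → SEK:
SEK 5,846,000.00 × 0.09803 = USD 573,083.38
USD 573,083.38 ÷ 0.1079 = NOK 5,311,245.41
NOK 5,311,245.41 × 1.131 = SEK 6,007,018.56
Profit = SEK 6,007,018.56 − SEK 5,846,000.00

Profit: SEK 161,018.56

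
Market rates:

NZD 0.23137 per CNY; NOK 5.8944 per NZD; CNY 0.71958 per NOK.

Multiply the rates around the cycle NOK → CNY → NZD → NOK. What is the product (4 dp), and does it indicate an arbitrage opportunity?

Around NOK → CNY → NZD → NOK: 1 × 0.71958 × 0.23137 × 5.8944 = 0.981354
Product < 1; profitable direction is NOK → NZD → CNY → NOK.

0.9814 (arbitrage exists)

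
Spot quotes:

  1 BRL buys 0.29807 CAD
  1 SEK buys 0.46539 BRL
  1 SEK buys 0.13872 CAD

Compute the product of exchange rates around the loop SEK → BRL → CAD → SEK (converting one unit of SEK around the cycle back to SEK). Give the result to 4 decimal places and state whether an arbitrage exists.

Around SEK → BRL → CAD → SEK: 1 × 0.46539 × 0.29807 ÷ 0.13872 = 0.999991
Product ≈ 1 (deviation 0.001%, within rounding noise).

1.0000 (no arbitrage)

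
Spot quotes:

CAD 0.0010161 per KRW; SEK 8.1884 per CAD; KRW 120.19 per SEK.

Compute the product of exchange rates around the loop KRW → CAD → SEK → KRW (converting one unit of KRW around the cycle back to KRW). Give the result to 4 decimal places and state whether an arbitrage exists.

1.0000 (no arbitrage)

Around KRW → CAD → SEK → KRW: 1 × 0.0010161 × 8.1884 × 120.19 = 1.000009
Product ≈ 1 (deviation 0.001%, within rounding noise).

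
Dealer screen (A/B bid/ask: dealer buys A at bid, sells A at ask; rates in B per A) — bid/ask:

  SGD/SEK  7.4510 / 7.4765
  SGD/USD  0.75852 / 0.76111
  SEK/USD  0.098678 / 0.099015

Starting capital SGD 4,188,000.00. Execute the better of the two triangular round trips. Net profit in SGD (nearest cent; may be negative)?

Net profit: SGD 103,156.76

Best loop SGD → USD → SEK → SGD:
SGD 4,188,000.00 × 0.75852 (sell SGD at bid) = USD 3,176,681.76
USD 3,176,681.76 ÷ 0.099015 (buy SEK at ask) = SEK 32,082,833.51
SEK 32,082,833.51 ÷ 7.4765 (buy SGD at ask) = SGD 4,291,156.76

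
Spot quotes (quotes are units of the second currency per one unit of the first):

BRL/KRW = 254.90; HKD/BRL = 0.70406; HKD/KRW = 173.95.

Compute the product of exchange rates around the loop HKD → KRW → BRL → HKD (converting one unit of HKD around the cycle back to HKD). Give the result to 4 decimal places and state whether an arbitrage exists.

Around HKD → KRW → BRL → HKD: 1 × 173.95 ÷ 254.90 ÷ 0.70406 = 0.969270
Product < 1; profitable direction is HKD → BRL → KRW → HKD.

0.9693 (arbitrage exists)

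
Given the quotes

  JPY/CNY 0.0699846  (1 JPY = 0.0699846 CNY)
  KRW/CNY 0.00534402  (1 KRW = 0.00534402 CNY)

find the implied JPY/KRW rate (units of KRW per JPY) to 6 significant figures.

JPY/KRW = 13.0959

1 JPY × 0.0699846 = 0.0699846 CNY
0.0699846 CNY ÷ 0.00534402 = 13.0959 KRW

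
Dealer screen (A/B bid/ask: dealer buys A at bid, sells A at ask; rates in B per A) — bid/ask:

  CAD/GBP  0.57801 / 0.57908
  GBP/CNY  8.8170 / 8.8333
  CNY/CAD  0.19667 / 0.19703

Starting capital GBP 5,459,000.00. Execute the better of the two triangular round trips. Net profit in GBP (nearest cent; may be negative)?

Net profit: GBP 12,512.62

Best loop GBP → CNY → CAD → GBP:
GBP 5,459,000.00 × 8.8170 (sell GBP at bid) = CNY 48,132,003.00
CNY 48,132,003.00 × 0.19667 (sell CNY at bid) = CAD 9,466,121.03
CAD 9,466,121.03 × 0.57801 (sell CAD at bid) = GBP 5,471,512.62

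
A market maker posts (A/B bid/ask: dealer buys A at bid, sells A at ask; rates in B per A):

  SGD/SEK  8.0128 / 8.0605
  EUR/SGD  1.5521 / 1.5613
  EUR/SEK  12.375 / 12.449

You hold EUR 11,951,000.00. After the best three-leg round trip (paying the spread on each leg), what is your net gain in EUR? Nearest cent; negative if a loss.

Net result: EUR -11,839.76 (no profitable arbitrage after spreads)

Best loop EUR → SGD → SEK → EUR:
EUR 11,951,000.00 × 1.5521 (sell EUR at bid) = SGD 18,549,147.10
SGD 18,549,147.10 × 8.0128 (sell SGD at bid) = SEK 148,630,605.88
SEK 148,630,605.88 ÷ 12.449 (buy EUR at ask) = EUR 11,939,160.24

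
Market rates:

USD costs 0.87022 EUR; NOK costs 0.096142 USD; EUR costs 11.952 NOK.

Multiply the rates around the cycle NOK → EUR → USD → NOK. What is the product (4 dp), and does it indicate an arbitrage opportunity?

1.0000 (no arbitrage)

Around NOK → EUR → USD → NOK: 1 ÷ 11.952 ÷ 0.87022 ÷ 0.096142 = 1.000040
Product ≈ 1 (deviation 0.004%, within rounding noise).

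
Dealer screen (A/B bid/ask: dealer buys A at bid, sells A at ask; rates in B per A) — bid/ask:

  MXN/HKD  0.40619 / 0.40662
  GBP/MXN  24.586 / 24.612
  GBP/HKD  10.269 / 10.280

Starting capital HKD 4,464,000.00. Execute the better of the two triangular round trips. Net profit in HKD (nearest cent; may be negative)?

Net profit: HKD 116,540.18

Best loop HKD → MXN → GBP → HKD:
HKD 4,464,000.00 ÷ 0.40662 (buy MXN at ask) = MXN 10,978,308.99
MXN 10,978,308.99 ÷ 24.612 (buy GBP at ask) = GBP 446,055.14
GBP 446,055.14 × 10.269 (sell GBP at bid) = HKD 4,580,540.18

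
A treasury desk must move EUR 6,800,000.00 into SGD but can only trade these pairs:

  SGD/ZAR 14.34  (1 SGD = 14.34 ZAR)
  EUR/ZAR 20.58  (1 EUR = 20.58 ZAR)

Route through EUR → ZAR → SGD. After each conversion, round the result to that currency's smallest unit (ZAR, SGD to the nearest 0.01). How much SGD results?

EUR 6,800,000.00 × 20.58 = ZAR 139,944,000.00
ZAR 139,944,000.00 ÷ 14.34 = SGD 9,758,995.82

SGD 9,758,995.82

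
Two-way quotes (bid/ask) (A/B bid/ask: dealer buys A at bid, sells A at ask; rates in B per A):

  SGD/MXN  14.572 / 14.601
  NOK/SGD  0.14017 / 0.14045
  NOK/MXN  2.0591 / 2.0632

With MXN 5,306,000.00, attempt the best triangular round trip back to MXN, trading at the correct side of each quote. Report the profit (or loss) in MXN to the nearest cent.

Net profit: MXN 21,707.09

Best loop MXN → SGD → NOK → MXN:
MXN 5,306,000.00 ÷ 14.601 (buy SGD at ask) = SGD 363,399.77
SGD 363,399.77 ÷ 0.14045 (buy NOK at ask) = NOK 2,587,395.99
NOK 2,587,395.99 × 2.0591 (sell NOK at bid) = MXN 5,327,707.09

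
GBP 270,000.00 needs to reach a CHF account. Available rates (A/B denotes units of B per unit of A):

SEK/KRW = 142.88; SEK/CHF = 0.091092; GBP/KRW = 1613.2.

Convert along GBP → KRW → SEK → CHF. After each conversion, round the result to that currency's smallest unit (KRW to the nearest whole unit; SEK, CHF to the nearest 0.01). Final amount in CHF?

CHF 277,690.34

GBP 270,000.00 × 1613.2 = KRW 435,564,000
KRW 435,564,000 ÷ 142.88 = SEK 3,048,460.25
SEK 3,048,460.25 × 0.091092 = CHF 277,690.34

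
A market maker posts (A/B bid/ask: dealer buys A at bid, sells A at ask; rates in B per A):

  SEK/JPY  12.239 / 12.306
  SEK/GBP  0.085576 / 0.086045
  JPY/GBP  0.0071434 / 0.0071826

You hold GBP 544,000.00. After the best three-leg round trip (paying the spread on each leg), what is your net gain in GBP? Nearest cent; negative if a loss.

Net profit: GBP 8,744.16

Best loop GBP → SEK → JPY → GBP:
GBP 544,000.00 ÷ 0.086045 (buy SEK at ask) = SEK 6,322,273.23
SEK 6,322,273.23 × 12.239 (sell SEK at bid) = JPY 77,378,302
JPY 77,378,302 × 0.0071434 (sell JPY at bid) = GBP 552,744.16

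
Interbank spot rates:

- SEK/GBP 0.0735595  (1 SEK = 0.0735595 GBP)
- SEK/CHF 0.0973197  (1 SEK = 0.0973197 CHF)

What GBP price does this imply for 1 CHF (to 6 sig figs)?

1 CHF ÷ 0.0973197 = 10.2754 SEK
10.2754 SEK × 0.0735595 = 0.755854 GBP

CHF/GBP = 0.755854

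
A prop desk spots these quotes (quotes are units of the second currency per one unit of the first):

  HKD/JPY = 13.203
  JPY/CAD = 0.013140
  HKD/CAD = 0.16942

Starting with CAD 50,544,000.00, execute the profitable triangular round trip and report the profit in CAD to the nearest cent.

Profit: CAD 1,213,455.77

Profitable loop is CAD → HKD → JPY → CAD:
CAD 50,544,000.00 ÷ 0.16942 = HKD 298,335,497.58
HKD 298,335,497.58 × 13.203 = JPY 3,938,923,575
JPY 3,938,923,575 × 0.013140 = CAD 51,757,455.77
Profit = CAD 51,757,455.77 − CAD 50,544,000.00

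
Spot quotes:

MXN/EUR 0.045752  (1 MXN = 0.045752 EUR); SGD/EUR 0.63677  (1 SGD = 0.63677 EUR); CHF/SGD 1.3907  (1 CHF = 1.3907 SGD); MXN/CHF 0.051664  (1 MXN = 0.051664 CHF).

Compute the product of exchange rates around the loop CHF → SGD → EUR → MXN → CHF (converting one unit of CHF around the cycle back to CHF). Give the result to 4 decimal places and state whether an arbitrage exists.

Around CHF → SGD → EUR → MXN → CHF: 1 × 1.3907 × 0.63677 ÷ 0.045752 × 0.051664 = 0.999986
Product ≈ 1 (deviation 0.001%, within rounding noise).

1.0000 (no arbitrage)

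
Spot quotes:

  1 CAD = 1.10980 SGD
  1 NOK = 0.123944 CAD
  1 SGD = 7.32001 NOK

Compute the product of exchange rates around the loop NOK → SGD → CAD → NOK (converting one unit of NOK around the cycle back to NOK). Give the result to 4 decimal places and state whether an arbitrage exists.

Around NOK → SGD → CAD → NOK: 1 ÷ 7.32001 ÷ 1.10980 ÷ 0.123944 = 0.993157
Product < 1; profitable direction is NOK → CAD → SGD → NOK.

0.9932 (arbitrage exists)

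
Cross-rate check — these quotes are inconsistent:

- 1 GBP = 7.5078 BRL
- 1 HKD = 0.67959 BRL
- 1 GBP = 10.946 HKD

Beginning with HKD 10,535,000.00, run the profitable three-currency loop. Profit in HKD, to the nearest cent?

Profit: HKD 97,730.63

Profitable loop is HKD → GBP → BRL → HKD:
HKD 10,535,000.00 ÷ 10.946 = GBP 962,452.04
GBP 962,452.04 × 7.5078 = BRL 7,225,897.41
BRL 7,225,897.41 ÷ 0.67959 = HKD 10,632,730.63
Profit = HKD 10,632,730.63 − HKD 10,535,000.00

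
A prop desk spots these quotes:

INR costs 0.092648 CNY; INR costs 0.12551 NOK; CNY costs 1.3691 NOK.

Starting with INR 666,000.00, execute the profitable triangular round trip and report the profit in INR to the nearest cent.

Profit: INR 7,080.67

Profitable loop is INR → CNY → NOK → INR:
INR 666,000.00 × 0.092648 = CNY 61,703.57
CNY 61,703.57 × 1.3691 = NOK 84,478.35
NOK 84,478.35 ÷ 0.12551 = INR 673,080.67
Profit = INR 673,080.67 − INR 666,000.00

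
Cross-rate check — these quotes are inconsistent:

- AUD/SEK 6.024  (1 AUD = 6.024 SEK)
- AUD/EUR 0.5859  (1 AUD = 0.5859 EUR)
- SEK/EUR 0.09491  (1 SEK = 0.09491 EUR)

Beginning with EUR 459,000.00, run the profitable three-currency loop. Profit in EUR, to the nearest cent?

Profitable loop is EUR → SEK → AUD → EUR:
EUR 459,000.00 ÷ 0.09491 = SEK 4,836,160.57
SEK 4,836,160.57 ÷ 6.024 = AUD 802,815.50
AUD 802,815.50 × 0.5859 = EUR 470,369.60
Profit = EUR 470,369.60 − EUR 459,000.00

Profit: EUR 11,369.60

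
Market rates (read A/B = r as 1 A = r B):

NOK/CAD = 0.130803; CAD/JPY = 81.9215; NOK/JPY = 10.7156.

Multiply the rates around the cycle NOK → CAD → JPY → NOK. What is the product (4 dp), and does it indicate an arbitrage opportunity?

Around NOK → CAD → JPY → NOK: 1 × 0.130803 × 81.9215 ÷ 10.7156 = 0.999998
Product ≈ 1 (deviation 0.000%, within rounding noise).

1.0000 (no arbitrage)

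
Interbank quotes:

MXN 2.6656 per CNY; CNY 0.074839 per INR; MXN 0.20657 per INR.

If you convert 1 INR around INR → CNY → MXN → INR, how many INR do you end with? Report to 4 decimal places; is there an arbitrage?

0.9657 (arbitrage exists)

Around INR → CNY → MXN → INR: 1 × 0.074839 × 2.6656 ÷ 0.20657 = 0.965730
Product < 1; profitable direction is INR → MXN → CNY → INR.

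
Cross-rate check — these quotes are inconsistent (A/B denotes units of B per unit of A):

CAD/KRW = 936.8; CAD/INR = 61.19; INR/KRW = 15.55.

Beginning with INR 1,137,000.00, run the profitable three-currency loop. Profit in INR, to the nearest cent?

Profitable loop is INR → KRW → CAD → INR:
INR 1,137,000.00 × 15.55 = KRW 17,680,350
KRW 17,680,350 ÷ 936.8 = CAD 18,873.13
CAD 18,873.13 × 61.19 = INR 1,154,846.94
Profit = INR 1,154,846.94 − INR 1,137,000.00

Profit: INR 17,846.94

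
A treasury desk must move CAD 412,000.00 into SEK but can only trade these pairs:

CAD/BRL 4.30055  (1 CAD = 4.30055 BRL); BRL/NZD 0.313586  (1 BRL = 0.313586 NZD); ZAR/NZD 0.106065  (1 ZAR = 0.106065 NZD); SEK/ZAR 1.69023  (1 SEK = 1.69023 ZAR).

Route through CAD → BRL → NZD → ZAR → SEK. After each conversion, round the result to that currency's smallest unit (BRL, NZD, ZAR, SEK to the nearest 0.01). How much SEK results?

SEK 3,099,274.08

CAD 412,000.00 × 4.30055 = BRL 1,771,826.60
BRL 1,771,826.60 × 0.313586 = NZD 555,620.02
NZD 555,620.02 ÷ 0.106065 = ZAR 5,238,486.02
ZAR 5,238,486.02 ÷ 1.69023 = SEK 3,099,274.08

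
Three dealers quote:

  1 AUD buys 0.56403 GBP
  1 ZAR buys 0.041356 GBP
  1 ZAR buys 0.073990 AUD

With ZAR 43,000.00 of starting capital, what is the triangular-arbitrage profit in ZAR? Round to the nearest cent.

Profit: ZAR 391.55

Profitable loop is ZAR → AUD → GBP → ZAR:
ZAR 43,000.00 × 0.073990 = AUD 3,181.57
AUD 3,181.57 × 0.56403 = GBP 1,794.50
GBP 1,794.50 ÷ 0.041356 = ZAR 43,391.55
Profit = ZAR 43,391.55 − ZAR 43,000.00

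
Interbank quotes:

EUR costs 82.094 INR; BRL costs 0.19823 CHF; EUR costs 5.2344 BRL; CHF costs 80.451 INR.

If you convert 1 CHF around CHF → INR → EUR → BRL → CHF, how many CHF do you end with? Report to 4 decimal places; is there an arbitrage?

Around CHF → INR → EUR → BRL → CHF: 1 × 80.451 ÷ 82.094 × 5.2344 × 0.19823 = 1.016849
Product > 1; profitable direction is CHF → INR → EUR → BRL → CHF.

1.0168 (arbitrage exists)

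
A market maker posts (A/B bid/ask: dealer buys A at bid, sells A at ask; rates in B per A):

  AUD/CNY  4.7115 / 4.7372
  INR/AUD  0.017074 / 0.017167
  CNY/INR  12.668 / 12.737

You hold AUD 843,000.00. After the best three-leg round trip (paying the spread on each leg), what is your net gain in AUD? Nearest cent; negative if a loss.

Net profit: AUD 16,073.06

Best loop AUD → CNY → INR → AUD:
AUD 843,000.00 × 4.7115 (sell AUD at bid) = CNY 3,971,794.50
CNY 3,971,794.50 × 12.668 (sell CNY at bid) = INR 50,314,692.73
INR 50,314,692.73 × 0.017074 (sell INR at bid) = AUD 859,073.06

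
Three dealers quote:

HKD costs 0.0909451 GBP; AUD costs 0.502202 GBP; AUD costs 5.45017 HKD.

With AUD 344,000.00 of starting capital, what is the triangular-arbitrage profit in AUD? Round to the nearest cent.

Profitable loop is AUD → GBP → HKD → AUD:
AUD 344,000.00 × 0.502202 = GBP 172,757.49
GBP 172,757.49 ÷ 0.0909451 = HKD 1,899,579.94
HKD 1,899,579.94 ÷ 5.45017 = AUD 348,535.91
Profit = AUD 348,535.91 − AUD 344,000.00

Profit: AUD 4,535.91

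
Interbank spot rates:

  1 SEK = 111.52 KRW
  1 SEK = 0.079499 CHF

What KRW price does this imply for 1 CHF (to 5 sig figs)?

CHF/KRW = 1402.8

1 CHF ÷ 0.079499 = 12.5788 SEK
12.5788 SEK × 111.52 = 1402.78 KRW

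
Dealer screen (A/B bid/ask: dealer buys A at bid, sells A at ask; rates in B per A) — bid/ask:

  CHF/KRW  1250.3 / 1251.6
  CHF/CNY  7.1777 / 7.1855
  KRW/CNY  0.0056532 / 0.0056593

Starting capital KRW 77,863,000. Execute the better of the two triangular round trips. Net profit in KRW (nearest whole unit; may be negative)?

Net profit: KRW 1,039,028

Best loop KRW → CHF → CNY → KRW:
KRW 77,863,000 ÷ 1251.6 (buy CHF at ask) = CHF 62,210.77
CHF 62,210.77 × 7.1777 (sell CHF at bid) = CNY 446,530.25
CNY 446,530.25 ÷ 0.0056593 (buy KRW at ask) = KRW 78,902,028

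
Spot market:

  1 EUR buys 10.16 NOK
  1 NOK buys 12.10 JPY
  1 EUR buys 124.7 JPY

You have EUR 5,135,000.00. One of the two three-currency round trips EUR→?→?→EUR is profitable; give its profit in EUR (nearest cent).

Profit: EUR 73,681.75

Profitable loop is EUR → JPY → NOK → EUR:
EUR 5,135,000.00 × 124.7 = JPY 640,334,500
JPY 640,334,500 ÷ 12.10 = NOK 52,920,206.61
NOK 52,920,206.61 ÷ 10.16 = EUR 5,208,681.75
Profit = EUR 5,208,681.75 − EUR 5,135,000.00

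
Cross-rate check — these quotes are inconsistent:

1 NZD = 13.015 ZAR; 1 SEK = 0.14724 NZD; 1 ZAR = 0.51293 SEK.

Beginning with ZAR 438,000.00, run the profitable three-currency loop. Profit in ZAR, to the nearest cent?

Profit: ZAR 7,600.87

Profitable loop is ZAR → NZD → SEK → ZAR:
ZAR 438,000.00 ÷ 13.015 = NZD 33,653.48
NZD 33,653.48 ÷ 0.14724 = SEK 228,562.05
SEK 228,562.05 ÷ 0.51293 = ZAR 445,600.87
Profit = ZAR 445,600.87 − ZAR 438,000.00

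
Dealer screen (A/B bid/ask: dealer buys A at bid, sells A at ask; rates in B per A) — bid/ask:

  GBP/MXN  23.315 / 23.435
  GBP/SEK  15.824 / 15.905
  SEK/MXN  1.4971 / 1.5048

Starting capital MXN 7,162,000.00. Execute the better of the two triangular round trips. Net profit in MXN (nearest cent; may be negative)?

Best loop MXN → GBP → SEK → MXN:
MXN 7,162,000.00 ÷ 23.435 (buy GBP at ask) = GBP 305,611.27
GBP 305,611.27 × 15.824 (sell GBP at bid) = SEK 4,835,992.66
SEK 4,835,992.66 × 1.4971 (sell SEK at bid) = MXN 7,239,964.61

Net profit: MXN 77,964.61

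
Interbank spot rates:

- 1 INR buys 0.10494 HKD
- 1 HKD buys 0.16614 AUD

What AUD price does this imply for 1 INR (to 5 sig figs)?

INR/AUD = 0.017435

1 INR × 0.10494 = 0.10494 HKD
0.10494 HKD × 0.16614 = 0.0174347 AUD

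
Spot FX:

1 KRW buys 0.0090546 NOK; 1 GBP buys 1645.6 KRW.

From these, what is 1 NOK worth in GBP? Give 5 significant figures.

NOK/GBP = 0.067113

1 NOK ÷ 0.0090546 = 110.441 KRW
110.441 KRW ÷ 1645.6 = 0.067113 GBP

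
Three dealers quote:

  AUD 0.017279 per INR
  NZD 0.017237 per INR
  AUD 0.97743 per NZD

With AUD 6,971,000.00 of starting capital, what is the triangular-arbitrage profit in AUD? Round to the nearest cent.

Profitable loop is AUD → NZD → INR → AUD:
AUD 6,971,000.00 ÷ 0.97743 = NZD 7,131,968.53
NZD 7,131,968.53 ÷ 0.017237 = INR 413,759,269.58
INR 413,759,269.58 × 0.017279 = AUD 7,149,346.42
Profit = AUD 7,149,346.42 − AUD 6,971,000.00

Profit: AUD 178,346.42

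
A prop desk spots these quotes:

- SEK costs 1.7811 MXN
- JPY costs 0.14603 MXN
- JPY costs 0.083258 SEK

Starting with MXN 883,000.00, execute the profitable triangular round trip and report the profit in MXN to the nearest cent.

Profitable loop is MXN → JPY → SEK → MXN:
MXN 883,000.00 ÷ 0.14603 = JPY 6,046,703
JPY 6,046,703 × 0.083258 = SEK 503,436.38
SEK 503,436.38 × 1.7811 = MXN 896,670.53
Profit = MXN 896,670.53 − MXN 883,000.00

Profit: MXN 13,670.53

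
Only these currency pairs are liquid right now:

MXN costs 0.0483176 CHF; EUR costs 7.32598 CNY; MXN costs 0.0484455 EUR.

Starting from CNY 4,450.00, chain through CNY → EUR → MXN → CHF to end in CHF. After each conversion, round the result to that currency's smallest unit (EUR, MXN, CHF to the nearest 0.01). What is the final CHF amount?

CNY 4,450.00 ÷ 7.32598 = EUR 607.43
EUR 607.43 ÷ 0.0484455 = MXN 12,538.42
MXN 12,538.42 × 0.0483176 = CHF 605.83

CHF 605.83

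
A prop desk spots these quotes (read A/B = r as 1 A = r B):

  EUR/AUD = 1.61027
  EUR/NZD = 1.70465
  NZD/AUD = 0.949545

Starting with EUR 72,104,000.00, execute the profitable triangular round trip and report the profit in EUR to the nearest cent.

Profitable loop is EUR → NZD → AUD → EUR:
EUR 72,104,000.00 × 1.70465 = NZD 122,912,083.60
NZD 122,912,083.60 × 0.949545 = AUD 116,710,554.42
AUD 116,710,554.42 ÷ 1.61027 = EUR 72,478,872.75
Profit = EUR 72,478,872.75 − EUR 72,104,000.00

Profit: EUR 374,872.75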